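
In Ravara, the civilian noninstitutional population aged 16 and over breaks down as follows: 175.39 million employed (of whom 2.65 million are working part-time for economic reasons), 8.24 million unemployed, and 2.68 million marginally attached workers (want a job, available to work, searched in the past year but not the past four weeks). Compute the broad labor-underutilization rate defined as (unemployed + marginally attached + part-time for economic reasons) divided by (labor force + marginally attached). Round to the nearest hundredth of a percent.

Labor force = 175.39 + 8.24 = 183.63 million.
Numerator = 8.24 + 2.68 + 2.65 = 13.57 million.
Denominator = 183.63 + 2.68 = 186.31 million.
Broad rate = 13.57 / 186.31 = 7.28%.

Broad underutilization rate ≈ 7.28%.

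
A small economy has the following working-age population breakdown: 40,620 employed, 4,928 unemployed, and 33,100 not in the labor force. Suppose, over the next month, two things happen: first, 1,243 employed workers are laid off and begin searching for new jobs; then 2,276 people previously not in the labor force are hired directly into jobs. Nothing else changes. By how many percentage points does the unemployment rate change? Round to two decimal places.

The unemployment rate changes by +2.08 percentage points.

Initially, labor force = 40,620 + 4,928 = 45,548, so u = 4,928/45,548 = 10.82%.
After the first change, employed falls and unemployed rises by 1,243; labor force unchanged → E = 39,377, U = 6,171, labor force = 45,548.
After the second change, employed and labor force both rise by 2,276; unemployed unchanged → E = 41,653, U = 6,171, labor force = 47,824.
New unemployment rate = 6,171 / 47,824 = 12.90%.
Change = 12.90% − 10.82% = +2.08 percentage points.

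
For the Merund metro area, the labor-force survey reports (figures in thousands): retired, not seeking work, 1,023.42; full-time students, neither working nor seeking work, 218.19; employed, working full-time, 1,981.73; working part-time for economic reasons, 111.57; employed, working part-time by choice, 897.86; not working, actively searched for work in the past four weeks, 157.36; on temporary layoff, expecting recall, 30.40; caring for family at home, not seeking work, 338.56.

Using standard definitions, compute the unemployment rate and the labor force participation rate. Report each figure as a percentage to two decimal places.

Employed = 1,981.73 + 111.57 + 897.86 = 2,991.16 thousand (anyone who worked, including part-time for economic reasons, counts as employed).
Unemployed = 157.36 + 30.40 = 187.76 thousand (jobless and actively searching, or on temporary layoff).
Labor force = 2,991.16 + 187.76 = 3,178.92 thousand.
Not in labor force = 1,023.42 + 218.19 + 338.56 = 1,580.17 thousand (those not working and not actively searching are outside the labor force).
Civilian working-age population = 3,178.92 + 1,580.17 = 4,759.09 thousand.
Unemployment rate = 187.76 / 3,178.92 = 5.91%.
Labor force participation rate = 3,178.92 / 4,759.09 = 66.80%.

Unemployment rate ≈ 5.91%; labor force participation rate ≈ 66.80%.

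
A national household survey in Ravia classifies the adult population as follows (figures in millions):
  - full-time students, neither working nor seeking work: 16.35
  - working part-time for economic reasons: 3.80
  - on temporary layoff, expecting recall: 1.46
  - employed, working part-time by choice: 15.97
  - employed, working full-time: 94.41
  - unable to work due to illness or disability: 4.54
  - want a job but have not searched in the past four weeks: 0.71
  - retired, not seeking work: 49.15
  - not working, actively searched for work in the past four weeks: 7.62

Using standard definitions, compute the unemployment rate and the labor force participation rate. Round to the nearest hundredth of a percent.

Unemployment rate ≈ 7.37%; labor force participation rate ≈ 63.53%.

Employed = 3.80 + 15.97 + 94.41 = 114.18 million (anyone who worked, including part-time for economic reasons, counts as employed).
Unemployed = 1.46 + 7.62 = 9.08 million (jobless and actively searching, or on temporary layoff).
Labor force = 114.18 + 9.08 = 123.26 million.
Not in labor force = 16.35 + 4.54 + 0.71 + 49.15 = 70.75 million (those not working and not actively searching are outside the labor force — including those who want a job but have given up searching).
Civilian working-age population = 123.26 + 70.75 = 194.01 million.
Unemployment rate = 9.08 / 123.26 = 7.37%.
Labor force participation rate = 123.26 / 194.01 = 63.53%.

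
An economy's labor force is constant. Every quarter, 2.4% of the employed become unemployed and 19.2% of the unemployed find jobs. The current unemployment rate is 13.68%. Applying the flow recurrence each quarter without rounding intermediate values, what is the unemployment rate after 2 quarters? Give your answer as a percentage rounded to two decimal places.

Unemployment rate after two quarters ≈ 12.69%.

With a fixed labor force, u_{t+1} = u_t + s·(1−u_t) − f·u_t = u_t·(1−s−f) + s.
Here 1−s−f = 0.784 and s = 0.024.
u_1 = 0.136800 × 0.784 + 0.024 = 0.131251.
u_2 = 0.131251 × 0.784 + 0.024 = 0.126901.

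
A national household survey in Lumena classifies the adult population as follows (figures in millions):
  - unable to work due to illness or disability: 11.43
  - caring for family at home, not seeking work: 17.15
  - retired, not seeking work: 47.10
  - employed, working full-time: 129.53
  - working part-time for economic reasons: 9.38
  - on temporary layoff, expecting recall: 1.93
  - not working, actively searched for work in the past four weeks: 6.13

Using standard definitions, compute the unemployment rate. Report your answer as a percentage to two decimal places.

Employed = 129.53 + 9.38 = 138.91 million (anyone who worked, including part-time for economic reasons, counts as employed).
Unemployed = 1.93 + 6.13 = 8.06 million (jobless and actively searching, or on temporary layoff).
Labor force = 138.91 + 8.06 = 146.97 million.
Unemployment rate = 8.06 / 146.97 = 5.48%.

Unemployment rate ≈ 5.48%.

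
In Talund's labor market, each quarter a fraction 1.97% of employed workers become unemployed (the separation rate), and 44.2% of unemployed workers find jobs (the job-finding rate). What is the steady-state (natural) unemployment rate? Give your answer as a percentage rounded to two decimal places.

At steady state the flows balance: s·E = f·U, so U/(E+U) = s/(s+f).
u* = 1.97 / (1.97 + 44.2) = 1.97 / 46.17 = 4.27%.

Steady-state unemployment rate ≈ 4.27%.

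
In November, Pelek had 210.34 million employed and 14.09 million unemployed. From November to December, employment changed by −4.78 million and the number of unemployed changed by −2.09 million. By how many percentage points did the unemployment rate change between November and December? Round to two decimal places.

November: labor force = 210.34 + 14.09 = 224.43; u = 14.09/224.43 = 6.28%.
December: labor force = 205.56 + 12.00 = 217.56; u = 12.00/217.56 = 5.52%.
Change = 5.52% − 6.28% = −0.76 pp.

The unemployment rate changed by −0.76 percentage points.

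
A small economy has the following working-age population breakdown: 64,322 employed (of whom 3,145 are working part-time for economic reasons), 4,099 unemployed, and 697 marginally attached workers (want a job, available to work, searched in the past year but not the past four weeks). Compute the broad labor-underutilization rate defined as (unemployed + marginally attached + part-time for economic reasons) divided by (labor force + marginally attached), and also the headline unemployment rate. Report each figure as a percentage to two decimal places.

Labor force = 64,322 + 4,099 = 68,421.
Numerator = 4,099 + 697 + 3,145 = 7,941.
Denominator = 68,421 + 697 = 69,118.
Broad rate = 7,941 / 69,118 = 11.49%.
Headline unemployment rate = 4,099 / 68,421 = 5.99%.

Broad underutilization rate ≈ 11.49%; headline unemployment rate ≈ 5.99%.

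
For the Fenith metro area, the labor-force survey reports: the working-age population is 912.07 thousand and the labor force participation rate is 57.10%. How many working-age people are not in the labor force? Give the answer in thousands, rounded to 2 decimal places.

About 391.28 thousand are not in the labor force.

Share not in the labor force = 1 − 0.5710 = 0.4290.
Not in labor force = 0.4290 × 912.07 ≈ 391.28 thousand.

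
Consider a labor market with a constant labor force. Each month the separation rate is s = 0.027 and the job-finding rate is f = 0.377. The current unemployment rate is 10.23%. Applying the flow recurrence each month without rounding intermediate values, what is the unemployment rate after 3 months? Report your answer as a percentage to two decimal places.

Unemployment rate after three months ≈ 7.43%.

With a fixed labor force, u_{t+1} = u_t + s·(1−u_t) − f·u_t = u_t·(1−s−f) + s.
Here 1−s−f = 0.596 and s = 0.027.
u_1 = 0.102300 × 0.596 + 0.027 = 0.087971.
u_2 = 0.087971 × 0.596 + 0.027 = 0.079431.
u_3 = 0.079431 × 0.596 + 0.027 = 0.074341.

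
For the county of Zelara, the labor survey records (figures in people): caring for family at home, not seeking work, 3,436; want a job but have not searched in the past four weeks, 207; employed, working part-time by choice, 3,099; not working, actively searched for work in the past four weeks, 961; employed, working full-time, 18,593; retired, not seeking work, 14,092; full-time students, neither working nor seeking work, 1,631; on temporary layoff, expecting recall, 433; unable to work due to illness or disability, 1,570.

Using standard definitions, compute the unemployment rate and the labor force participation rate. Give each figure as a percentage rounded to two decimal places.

Unemployment rate ≈ 6.04%; labor force participation rate ≈ 52.44%.

Employed = 3,099 + 18,593 = 21,692.
Unemployed = 961 + 433 = 1,394 (jobless and actively searching, or on temporary layoff).
Labor force = 21,692 + 1,394 = 23,086.
Not in labor force = 3,436 + 207 + 14,092 + 1,631 + 1,570 = 20,936 (those not working and not actively searching are outside the labor force — including those who want a job but have given up searching).
Civilian working-age population = 23,086 + 20,936 = 44,022.
Unemployment rate = 1,394 / 23,086 = 6.04%.
Labor force participation rate = 23,086 / 44,022 = 52.44%.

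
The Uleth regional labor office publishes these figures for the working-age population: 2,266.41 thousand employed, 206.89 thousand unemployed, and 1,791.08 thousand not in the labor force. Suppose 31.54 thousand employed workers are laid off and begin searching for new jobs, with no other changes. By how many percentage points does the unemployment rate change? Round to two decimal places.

The unemployment rate changes by +1.28 percentage points.

Initially, labor force = 2,266.41 + 206.89 = 2,473.30 thousand, so u = 206.89/2,473.30 = 8.36%.
After the change, employed falls and unemployed rises by 31.54; labor force unchanged → E = 2,234.87, U = 238.43, labor force = 2,473.30 thousand.
New unemployment rate = 238.43 / 2,473.30 = 9.64%.
Change = 9.64% − 8.36% = +1.28 percentage points.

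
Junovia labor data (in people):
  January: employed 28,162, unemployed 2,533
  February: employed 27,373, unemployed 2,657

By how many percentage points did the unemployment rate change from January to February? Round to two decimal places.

The unemployment rate changed by +0.60 percentage points.

January: labor force = 28,162 + 2,533 = 30,695; u = 2,533/30,695 = 8.25%.
February: labor force = 27,373 + 2,657 = 30,030; u = 2,657/30,030 = 8.85%.
Change = 8.85% − 8.25% = +0.60 pp.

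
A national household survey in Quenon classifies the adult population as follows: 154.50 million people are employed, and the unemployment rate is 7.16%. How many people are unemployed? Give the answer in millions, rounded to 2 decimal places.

About 11.92 million are unemployed.

Let U be the number unemployed. The labor force is E + U, and U/(E+U) = 0.0716.
So U = 0.0716 × 154.50 / (1 − 0.0716) = 11.0622 / 0.9284 ≈ 11.92 million.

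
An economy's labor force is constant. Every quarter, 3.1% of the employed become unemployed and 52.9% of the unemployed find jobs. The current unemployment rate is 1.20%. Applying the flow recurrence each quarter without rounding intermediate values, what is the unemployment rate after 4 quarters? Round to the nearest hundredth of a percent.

With a fixed labor force, u_{t+1} = u_t + s·(1−u_t) − f·u_t = u_t·(1−s−f) + s.
Here 1−s−f = 0.440 and s = 0.031.
u_1 = 0.012000 × 0.440 + 0.031 = 0.036280.
u_2 = 0.036280 × 0.440 + 0.031 = 0.046963.
u_3 = 0.046963 × 0.440 + 0.031 = 0.051664.
u_4 = 0.051664 × 0.440 + 0.031 = 0.053732.

Unemployment rate after four quarters ≈ 5.37%.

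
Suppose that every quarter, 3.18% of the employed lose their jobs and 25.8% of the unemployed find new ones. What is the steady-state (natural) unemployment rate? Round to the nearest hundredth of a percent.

At steady state the flows balance: s·E = f·U, so U/(E+U) = s/(s+f).
u* = 3.18 / (3.18 + 25.8) = 3.18 / 28.98 = 10.97%.

Steady-state unemployment rate ≈ 10.97%.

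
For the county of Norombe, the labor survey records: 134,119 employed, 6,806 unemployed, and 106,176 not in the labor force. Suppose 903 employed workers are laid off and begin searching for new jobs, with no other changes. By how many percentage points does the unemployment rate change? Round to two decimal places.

Initially, labor force = 134,119 + 6,806 = 140,925, so u = 6,806/140,925 = 4.83%.
After the change, employed falls and unemployed rises by 903; labor force unchanged → E = 133,216, U = 7,709, labor force = 140,925.
New unemployment rate = 7,709 / 140,925 = 5.47%.
Change = 5.47% − 4.83% = +0.64 percentage points.

The unemployment rate changes by +0.64 percentage points.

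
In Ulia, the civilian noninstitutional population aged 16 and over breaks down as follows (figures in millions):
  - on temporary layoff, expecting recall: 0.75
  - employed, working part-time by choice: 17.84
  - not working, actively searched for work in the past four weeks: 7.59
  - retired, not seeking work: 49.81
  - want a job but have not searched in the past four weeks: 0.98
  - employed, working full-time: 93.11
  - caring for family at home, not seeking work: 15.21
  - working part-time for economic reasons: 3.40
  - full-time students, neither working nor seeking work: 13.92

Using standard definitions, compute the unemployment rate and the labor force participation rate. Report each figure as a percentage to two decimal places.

Unemployment rate ≈ 6.80%; labor force participation rate ≈ 60.55%.

Employed = 17.84 + 93.11 + 3.40 = 114.35 million (anyone who worked, including part-time for economic reasons, counts as employed).
Unemployed = 0.75 + 7.59 = 8.34 million (jobless and actively searching, or on temporary layoff).
Labor force = 114.35 + 8.34 = 122.69 million.
Not in labor force = 49.81 + 0.98 + 15.21 + 13.92 = 79.92 million (those not working and not actively searching are outside the labor force — including those who want a job but have given up searching).
Civilian working-age population = 122.69 + 79.92 = 202.61 million.
Unemployment rate = 8.34 / 122.69 = 6.80%.
Labor force participation rate = 122.69 / 202.61 = 60.55%.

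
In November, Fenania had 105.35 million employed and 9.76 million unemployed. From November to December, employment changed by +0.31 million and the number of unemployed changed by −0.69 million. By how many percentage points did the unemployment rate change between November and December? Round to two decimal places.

November: labor force = 105.35 + 9.76 = 115.11; u = 9.76/115.11 = 8.48%.
December: labor force = 105.66 + 9.07 = 114.73; u = 9.07/114.73 = 7.91%.
Change = 7.91% − 8.48% = −0.57 pp.

The unemployment rate changed by −0.57 percentage points.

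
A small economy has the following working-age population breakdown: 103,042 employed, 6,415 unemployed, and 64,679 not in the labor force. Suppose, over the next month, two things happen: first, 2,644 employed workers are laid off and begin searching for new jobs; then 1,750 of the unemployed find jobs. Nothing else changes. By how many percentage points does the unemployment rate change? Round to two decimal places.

The unemployment rate changes by +0.82 percentage points.

Initially, labor force = 103,042 + 6,415 = 109,457, so u = 6,415/109,457 = 5.86%.
After the first change, employed falls and unemployed rises by 2,644; labor force unchanged → E = 100,398, U = 9,059, labor force = 109,457.
After the second change, unemployed falls and employed rises by 1,750; labor force unchanged → E = 102,148, U = 7,309, labor force = 109,457.
New unemployment rate = 7,309 / 109,457 = 6.68%.
Change = 6.68% − 5.86% = +0.82 percentage points.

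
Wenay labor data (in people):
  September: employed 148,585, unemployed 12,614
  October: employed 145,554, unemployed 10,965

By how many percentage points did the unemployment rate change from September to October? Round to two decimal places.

September: labor force = 148,585 + 12,614 = 161,199; u = 12,614/161,199 = 7.83%.
October: labor force = 145,554 + 10,965 = 156,519; u = 10,965/156,519 = 7.01%.
Change = 7.01% − 7.83% = −0.82 pp.

The unemployment rate changed by −0.82 percentage points.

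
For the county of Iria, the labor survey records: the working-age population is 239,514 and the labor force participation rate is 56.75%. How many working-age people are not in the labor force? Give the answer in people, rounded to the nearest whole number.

About 103,590 are not in the labor force.

Share not in the labor force = 1 − 0.5675 = 0.4325.
Not in labor force = 0.4325 × 239,514 ≈ 103,590.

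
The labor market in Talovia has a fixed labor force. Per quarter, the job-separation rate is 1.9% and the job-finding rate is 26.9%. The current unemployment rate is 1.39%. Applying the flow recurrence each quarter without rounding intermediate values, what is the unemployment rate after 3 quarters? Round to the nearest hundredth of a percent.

Unemployment rate after three quarters ≈ 4.72%.

With a fixed labor force, u_{t+1} = u_t + s·(1−u_t) − f·u_t = u_t·(1−s−f) + s.
Here 1−s−f = 0.712 and s = 0.019.
u_1 = 0.013900 × 0.712 + 0.019 = 0.028897.
u_2 = 0.028897 × 0.712 + 0.019 = 0.039575.
u_3 = 0.039575 × 0.712 + 0.019 = 0.047177.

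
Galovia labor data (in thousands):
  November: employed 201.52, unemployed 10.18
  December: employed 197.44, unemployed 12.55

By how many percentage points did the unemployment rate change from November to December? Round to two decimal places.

The unemployment rate changed by +1.17 percentage points.

November: labor force = 201.52 + 10.18 = 211.70; u = 10.18/211.70 = 4.81%.
December: labor force = 197.44 + 12.55 = 209.99; u = 12.55/209.99 = 5.98%.
Change = 5.98% − 4.81% = +1.17 pp.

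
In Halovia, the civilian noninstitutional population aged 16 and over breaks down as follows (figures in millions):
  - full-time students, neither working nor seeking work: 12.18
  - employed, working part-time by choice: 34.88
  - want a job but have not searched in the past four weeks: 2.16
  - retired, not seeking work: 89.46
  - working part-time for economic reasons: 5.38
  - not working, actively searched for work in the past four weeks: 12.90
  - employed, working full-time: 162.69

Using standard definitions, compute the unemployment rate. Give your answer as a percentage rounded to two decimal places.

Employed = 34.88 + 5.38 + 162.69 = 202.95 million (anyone who worked, including part-time for economic reasons, counts as employed).
Unemployed = 12.90 million.
Labor force = 202.95 + 12.90 = 215.85 million.
Unemployment rate = 12.90 / 215.85 = 5.98%.

Unemployment rate ≈ 5.98%.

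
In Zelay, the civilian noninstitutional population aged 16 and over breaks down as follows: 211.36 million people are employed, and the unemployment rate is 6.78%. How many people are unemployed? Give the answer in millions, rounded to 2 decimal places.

About 15.37 million are unemployed.

Let U be the number unemployed. The labor force is E + U, and U/(E+U) = 0.0678.
So U = 0.0678 × 211.36 / (1 − 0.0678) = 14.3302 / 0.9322 ≈ 15.37 million.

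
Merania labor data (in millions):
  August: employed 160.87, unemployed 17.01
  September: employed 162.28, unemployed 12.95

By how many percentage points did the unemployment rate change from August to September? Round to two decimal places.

The unemployment rate changed by −2.17 percentage points.

August: labor force = 160.87 + 17.01 = 177.88; u = 17.01/177.88 = 9.56%.
September: labor force = 162.28 + 12.95 = 175.23; u = 12.95/175.23 = 7.39%.
Change = 7.39% − 9.56% = −2.17 pp.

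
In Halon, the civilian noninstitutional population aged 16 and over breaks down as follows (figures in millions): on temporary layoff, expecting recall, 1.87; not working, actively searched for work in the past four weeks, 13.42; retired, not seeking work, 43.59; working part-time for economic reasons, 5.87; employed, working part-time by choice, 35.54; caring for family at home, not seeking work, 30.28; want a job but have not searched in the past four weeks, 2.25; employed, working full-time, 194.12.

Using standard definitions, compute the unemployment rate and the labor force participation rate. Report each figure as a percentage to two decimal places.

Employed = 5.87 + 35.54 + 194.12 = 235.53 million (anyone who worked, including part-time for economic reasons, counts as employed).
Unemployed = 1.87 + 13.42 = 15.29 million (jobless and actively searching, or on temporary layoff).
Labor force = 235.53 + 15.29 = 250.82 million.
Not in labor force = 43.59 + 30.28 + 2.25 = 76.12 million (those not working and not actively searching are outside the labor force — including those who want a job but have given up searching).
Civilian working-age population = 250.82 + 76.12 = 326.94 million.
Unemployment rate = 15.29 / 250.82 = 6.10%.
Labor force participation rate = 250.82 / 326.94 = 76.72%.

Unemployment rate ≈ 6.10%; labor force participation rate ≈ 76.72%.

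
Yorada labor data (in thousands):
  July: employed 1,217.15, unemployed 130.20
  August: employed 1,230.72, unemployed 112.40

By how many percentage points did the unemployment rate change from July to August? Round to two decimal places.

July: labor force = 1,217.15 + 130.20 = 1,347.35; u = 130.20/1,347.35 = 9.66%.
August: labor force = 1,230.72 + 112.40 = 1,343.12; u = 112.40/1,343.12 = 8.37%.
Change = 8.37% − 9.66% = −1.29 pp.

The unemployment rate changed by −1.29 percentage points.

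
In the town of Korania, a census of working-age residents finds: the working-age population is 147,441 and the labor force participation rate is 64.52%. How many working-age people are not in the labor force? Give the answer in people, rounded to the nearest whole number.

About 52,312 are not in the labor force.

Share not in the labor force = 1 − 0.6452 = 0.3548.
Not in labor force = 0.3548 × 147,441 ≈ 52,312.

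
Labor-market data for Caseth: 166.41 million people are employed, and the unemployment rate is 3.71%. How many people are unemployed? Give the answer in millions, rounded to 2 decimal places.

Let U be the number unemployed. The labor force is E + U, and U/(E+U) = 0.0371.
So U = 0.0371 × 166.41 / (1 − 0.0371) = 6.1738 / 0.9629 ≈ 6.41 million.

About 6.41 million are unemployed.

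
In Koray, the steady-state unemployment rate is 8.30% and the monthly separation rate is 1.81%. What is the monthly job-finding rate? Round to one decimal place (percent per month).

Job-finding rate ≈ 20.0% per month.

From u* = s/(s+f): f = s·(1−u)/u.
f = 1.81 × (1 − 0.0830) / 0.0830 = 1.6598 / 0.0830 ≈ 20.0% per month.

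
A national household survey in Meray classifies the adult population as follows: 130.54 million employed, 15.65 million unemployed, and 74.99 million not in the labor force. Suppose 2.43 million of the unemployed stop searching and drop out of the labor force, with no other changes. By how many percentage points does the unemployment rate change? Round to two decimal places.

Initially, labor force = 130.54 + 15.65 = 146.19 million, so u = 15.65/146.19 = 10.71%.
After the change, unemployed and labor force both fall by 2.43 → E = 130.54, U = 13.22, labor force = 143.76 million.
New unemployment rate = 13.22 / 143.76 = 9.20%.
Change = 9.20% − 10.71% = −1.51 percentage points.

The unemployment rate changes by −1.51 percentage points.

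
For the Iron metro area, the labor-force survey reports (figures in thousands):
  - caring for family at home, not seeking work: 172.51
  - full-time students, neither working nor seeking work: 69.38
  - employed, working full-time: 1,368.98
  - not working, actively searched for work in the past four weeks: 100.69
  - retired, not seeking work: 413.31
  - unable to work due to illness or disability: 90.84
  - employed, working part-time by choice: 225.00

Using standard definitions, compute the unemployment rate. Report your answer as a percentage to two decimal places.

Employed = 1,368.98 + 225.00 = 1,593.98 thousand.
Unemployed = 100.69 thousand.
Labor force = 1,593.98 + 100.69 = 1,694.67 thousand.
Unemployment rate = 100.69 / 1,694.67 = 5.94%.

Unemployment rate ≈ 5.94%.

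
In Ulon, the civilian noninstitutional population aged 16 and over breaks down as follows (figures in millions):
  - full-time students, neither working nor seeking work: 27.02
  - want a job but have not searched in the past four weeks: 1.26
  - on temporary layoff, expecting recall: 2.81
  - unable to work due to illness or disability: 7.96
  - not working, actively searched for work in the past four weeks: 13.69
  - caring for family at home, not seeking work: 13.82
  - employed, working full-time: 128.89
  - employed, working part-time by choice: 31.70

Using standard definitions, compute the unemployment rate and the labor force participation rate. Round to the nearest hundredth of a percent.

Employed = 128.89 + 31.70 = 160.59 million.
Unemployed = 2.81 + 13.69 = 16.50 million (jobless and actively searching, or on temporary layoff).
Labor force = 160.59 + 16.50 = 177.09 million.
Not in labor force = 27.02 + 1.26 + 7.96 + 13.82 = 50.06 million (those not working and not actively searching are outside the labor force — including those who want a job but have given up searching).
Civilian working-age population = 177.09 + 50.06 = 227.15 million.
Unemployment rate = 16.50 / 177.09 = 9.32%.
Labor force participation rate = 177.09 / 227.15 = 77.96%.

Unemployment rate ≈ 9.32%; labor force participation rate ≈ 77.96%.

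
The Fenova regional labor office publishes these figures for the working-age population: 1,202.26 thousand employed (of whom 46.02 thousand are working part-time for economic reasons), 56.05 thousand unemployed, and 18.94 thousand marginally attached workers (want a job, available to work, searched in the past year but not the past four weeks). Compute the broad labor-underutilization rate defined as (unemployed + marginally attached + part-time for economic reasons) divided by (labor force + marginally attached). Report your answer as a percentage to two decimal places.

Broad underutilization rate ≈ 9.47%.

Labor force = 1,202.26 + 56.05 = 1,258.31 thousand.
Numerator = 56.05 + 18.94 + 46.02 = 121.01 thousand.
Denominator = 1,258.31 + 18.94 = 1,277.25 thousand.
Broad rate = 121.01 / 1,277.25 = 9.47%.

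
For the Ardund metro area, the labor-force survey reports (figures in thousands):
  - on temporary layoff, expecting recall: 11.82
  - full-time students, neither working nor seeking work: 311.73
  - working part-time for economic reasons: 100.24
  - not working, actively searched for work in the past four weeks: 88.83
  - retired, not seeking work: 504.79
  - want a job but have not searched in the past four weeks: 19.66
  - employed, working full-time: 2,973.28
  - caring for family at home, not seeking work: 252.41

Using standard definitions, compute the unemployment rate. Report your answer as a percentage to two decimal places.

Unemployment rate ≈ 3.17%.

Employed = 100.24 + 2,973.28 = 3,073.52 thousand (anyone who worked, including part-time for economic reasons, counts as employed).
Unemployed = 11.82 + 88.83 = 100.65 thousand (jobless and actively searching, or on temporary layoff).
Labor force = 3,073.52 + 100.65 = 3,174.17 thousand.
Unemployment rate = 100.65 / 3,174.17 = 3.17%.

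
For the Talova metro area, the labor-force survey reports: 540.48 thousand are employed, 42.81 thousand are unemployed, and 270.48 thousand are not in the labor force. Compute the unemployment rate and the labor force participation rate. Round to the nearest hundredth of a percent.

Unemployment rate ≈ 7.34%; labor force participation rate ≈ 68.32%.

Labor force = employed + unemployed = 540.48 + 42.81 = 583.29 thousand.
Working-age population = 583.29 + 270.48 = 853.77 thousand.
Unemployment rate = 42.81 / 583.29 = 7.34%.
Labor force participation rate = 583.29 / 853.77 = 68.32%.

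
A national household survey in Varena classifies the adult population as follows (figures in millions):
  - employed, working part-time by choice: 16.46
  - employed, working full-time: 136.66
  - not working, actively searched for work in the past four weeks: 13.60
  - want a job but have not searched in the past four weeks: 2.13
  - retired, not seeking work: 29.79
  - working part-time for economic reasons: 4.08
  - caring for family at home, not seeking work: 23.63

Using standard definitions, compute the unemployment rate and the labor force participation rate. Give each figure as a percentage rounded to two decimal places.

Employed = 16.46 + 136.66 + 4.08 = 157.20 million (anyone who worked, including part-time for economic reasons, counts as employed).
Unemployed = 13.60 million.
Labor force = 157.20 + 13.60 = 170.80 million.
Not in labor force = 2.13 + 29.79 + 23.63 = 55.55 million (those not working and not actively searching are outside the labor force — including those who want a job but have given up searching).
Civilian working-age population = 170.80 + 55.55 = 226.35 million.
Unemployment rate = 13.60 / 170.80 = 7.96%.
Labor force participation rate = 170.80 / 226.35 = 75.46%.

Unemployment rate ≈ 7.96%; labor force participation rate ≈ 75.46%.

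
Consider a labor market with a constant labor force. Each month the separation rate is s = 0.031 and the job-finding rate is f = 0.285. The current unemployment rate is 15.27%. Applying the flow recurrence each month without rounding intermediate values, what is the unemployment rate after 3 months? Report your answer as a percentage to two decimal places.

With a fixed labor force, u_{t+1} = u_t + s·(1−u_t) − f·u_t = u_t·(1−s−f) + s.
Here 1−s−f = 0.684 and s = 0.031.
u_1 = 0.152700 × 0.684 + 0.031 = 0.135447.
u_2 = 0.135447 × 0.684 + 0.031 = 0.123646.
u_3 = 0.123646 × 0.684 + 0.031 = 0.115574.

Unemployment rate after three months ≈ 11.56%.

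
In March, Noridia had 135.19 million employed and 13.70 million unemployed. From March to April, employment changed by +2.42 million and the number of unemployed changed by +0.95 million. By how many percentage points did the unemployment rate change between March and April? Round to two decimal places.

The unemployment rate changed by +0.42 percentage points.

March: labor force = 135.19 + 13.70 = 148.89; u = 13.70/148.89 = 9.20%.
April: labor force = 137.61 + 14.65 = 152.26; u = 14.65/152.26 = 9.62%.
Change = 9.62% − 9.20% = +0.42 pp.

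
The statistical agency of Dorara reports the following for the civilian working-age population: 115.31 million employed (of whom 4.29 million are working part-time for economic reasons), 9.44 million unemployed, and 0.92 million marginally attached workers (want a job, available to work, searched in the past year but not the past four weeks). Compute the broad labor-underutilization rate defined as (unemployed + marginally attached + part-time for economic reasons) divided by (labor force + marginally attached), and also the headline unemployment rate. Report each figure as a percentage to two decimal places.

Broad underutilization rate ≈ 11.66%; headline unemployment rate ≈ 7.57%.

Labor force = 115.31 + 9.44 = 124.75 million.
Numerator = 9.44 + 0.92 + 4.29 = 14.65 million.
Denominator = 124.75 + 0.92 = 125.67 million.
Broad rate = 14.65 / 125.67 = 11.66%.
Headline unemployment rate = 9.44 / 124.75 = 7.57%.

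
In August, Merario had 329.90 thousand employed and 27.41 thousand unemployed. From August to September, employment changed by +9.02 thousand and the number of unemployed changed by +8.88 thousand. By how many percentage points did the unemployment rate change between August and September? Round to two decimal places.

The unemployment rate changed by +2.00 percentage points.

August: labor force = 329.90 + 27.41 = 357.31; u = 27.41/357.31 = 7.67%.
September: labor force = 338.92 + 36.29 = 375.21; u = 36.29/375.21 = 9.67%.
Change = 9.67% − 7.67% = +2.00 pp.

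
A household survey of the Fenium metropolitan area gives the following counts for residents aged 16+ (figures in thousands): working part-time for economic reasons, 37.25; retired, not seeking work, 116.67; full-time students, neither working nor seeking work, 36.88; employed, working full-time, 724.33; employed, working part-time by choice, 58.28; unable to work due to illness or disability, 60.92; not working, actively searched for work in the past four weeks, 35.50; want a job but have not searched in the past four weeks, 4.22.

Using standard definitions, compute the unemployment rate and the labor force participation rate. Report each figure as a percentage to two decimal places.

Employed = 37.25 + 724.33 + 58.28 = 819.86 thousand (anyone who worked, including part-time for economic reasons, counts as employed).
Unemployed = 35.50 thousand.
Labor force = 819.86 + 35.50 = 855.36 thousand.
Not in labor force = 116.67 + 36.88 + 60.92 + 4.22 = 218.69 thousand (those not working and not actively searching are outside the labor force — including those who want a job but have given up searching).
Civilian working-age population = 855.36 + 218.69 = 1,074.05 thousand.
Unemployment rate = 35.50 / 855.36 = 4.15%.
Labor force participation rate = 855.36 / 1,074.05 = 79.64%.

Unemployment rate ≈ 4.15%; labor force participation rate ≈ 79.64%.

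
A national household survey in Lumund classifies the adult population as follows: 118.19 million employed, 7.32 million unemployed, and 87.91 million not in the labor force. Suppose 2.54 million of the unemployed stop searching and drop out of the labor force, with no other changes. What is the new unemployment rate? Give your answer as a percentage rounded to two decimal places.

Initially, labor force = 118.19 + 7.32 = 125.51 million, so u = 7.32/125.51 = 5.83%.
After the change, unemployed and labor force both fall by 2.54 → E = 118.19, U = 4.78, labor force = 122.97 million.
New unemployment rate = 4.78 / 122.97 = 3.89%.

New unemployment rate ≈ 3.89%.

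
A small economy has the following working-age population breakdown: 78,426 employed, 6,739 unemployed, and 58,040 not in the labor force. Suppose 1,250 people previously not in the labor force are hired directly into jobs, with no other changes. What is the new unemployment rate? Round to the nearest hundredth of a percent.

Initially, labor force = 78,426 + 6,739 = 85,165, so u = 6,739/85,165 = 7.91%.
After the change, employed and labor force both rise by 1,250; unemployed unchanged → E = 79,676, U = 6,739, labor force = 86,415.
New unemployment rate = 6,739 / 86,415 = 7.80%.

New unemployment rate ≈ 7.80%.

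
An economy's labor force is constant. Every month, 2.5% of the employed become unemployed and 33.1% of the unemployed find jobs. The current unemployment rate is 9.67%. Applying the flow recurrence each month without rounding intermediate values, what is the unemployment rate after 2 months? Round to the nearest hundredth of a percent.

With a fixed labor force, u_{t+1} = u_t + s·(1−u_t) − f·u_t = u_t·(1−s−f) + s.
Here 1−s−f = 0.644 and s = 0.025.
u_1 = 0.096700 × 0.644 + 0.025 = 0.087275.
u_2 = 0.087275 × 0.644 + 0.025 = 0.081205.

Unemployment rate after two months ≈ 8.12%.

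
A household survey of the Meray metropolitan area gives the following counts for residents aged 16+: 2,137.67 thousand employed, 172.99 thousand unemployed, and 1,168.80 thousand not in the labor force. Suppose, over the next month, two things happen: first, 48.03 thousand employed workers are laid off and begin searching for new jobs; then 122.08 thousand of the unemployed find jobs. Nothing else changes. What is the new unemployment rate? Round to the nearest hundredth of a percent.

Initially, labor force = 2,137.67 + 172.99 = 2,310.66 thousand, so u = 172.99/2,310.66 = 7.49%.
After the first change, employed falls and unemployed rises by 48.03; labor force unchanged → E = 2,089.64, U = 221.02, labor force = 2,310.66 thousand.
After the second change, unemployed falls and employed rises by 122.08; labor force unchanged → E = 2,211.72, U = 98.94, labor force = 2,310.66 thousand.
New unemployment rate = 98.94 / 2,310.66 = 4.28%.

New unemployment rate ≈ 4.28%.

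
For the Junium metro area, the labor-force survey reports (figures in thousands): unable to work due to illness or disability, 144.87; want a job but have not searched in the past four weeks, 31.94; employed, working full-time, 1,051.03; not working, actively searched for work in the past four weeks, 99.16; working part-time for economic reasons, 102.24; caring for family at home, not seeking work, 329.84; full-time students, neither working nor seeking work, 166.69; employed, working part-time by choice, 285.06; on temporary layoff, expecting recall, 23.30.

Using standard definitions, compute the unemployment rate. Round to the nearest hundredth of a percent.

Unemployment rate ≈ 7.85%.

Employed = 1,051.03 + 102.24 + 285.06 = 1,438.33 thousand (anyone who worked, including part-time for economic reasons, counts as employed).
Unemployed = 99.16 + 23.30 = 122.46 thousand (jobless and actively searching, or on temporary layoff).
Labor force = 1,438.33 + 122.46 = 1,560.79 thousand.
Unemployment rate = 122.46 / 1,560.79 = 7.85%.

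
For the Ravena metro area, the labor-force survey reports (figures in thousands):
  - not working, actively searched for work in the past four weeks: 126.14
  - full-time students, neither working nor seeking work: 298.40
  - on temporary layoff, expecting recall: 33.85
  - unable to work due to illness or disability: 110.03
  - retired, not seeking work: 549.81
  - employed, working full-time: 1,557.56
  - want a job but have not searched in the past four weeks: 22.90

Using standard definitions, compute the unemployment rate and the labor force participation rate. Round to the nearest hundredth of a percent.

Employed = 1,557.56 thousand.
Unemployed = 126.14 + 33.85 = 159.99 thousand (jobless and actively searching, or on temporary layoff).
Labor force = 1,557.56 + 159.99 = 1,717.55 thousand.
Not in labor force = 298.40 + 110.03 + 549.81 + 22.90 = 981.14 thousand (those not working and not actively searching are outside the labor force — including those who want a job but have given up searching).
Civilian working-age population = 1,717.55 + 981.14 = 2,698.69 thousand.
Unemployment rate = 159.99 / 1,717.55 = 9.32%.
Labor force participation rate = 1,717.55 / 2,698.69 = 63.64%.

Unemployment rate ≈ 9.32%; labor force participation rate ≈ 63.64%.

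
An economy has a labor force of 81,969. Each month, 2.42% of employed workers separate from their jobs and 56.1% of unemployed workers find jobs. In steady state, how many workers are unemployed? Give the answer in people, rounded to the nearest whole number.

About 3,390 are unemployed in steady state.

Steady-state unemployment rate u* = s/(s+f) = 2.42/(2.42+56.1) = 0.041353.
Unemployed = u* × labor force = 0.041353 × 81,969 ≈ 3,390.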